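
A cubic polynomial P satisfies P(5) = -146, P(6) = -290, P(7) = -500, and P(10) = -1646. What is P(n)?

Write P(n) = an^3 + bn^2 + cn + d. Substituting each data point gives a linear system:
  125a + 25b + 5c + d = -146
  216a + 36b + 6c + d = -290
  343a + 49b + 7c + d = -500
  1000a + 100b + 10c + d = -1646
Solving the system yields a = -2, b = 3, c = 5, d = 4.
So P(n) = -2n^3 + 3n^2 + 5n + 4.
Check: P(6) = -290. ✓

P(n) = -2n^3 + 3n^2 + 5n + 4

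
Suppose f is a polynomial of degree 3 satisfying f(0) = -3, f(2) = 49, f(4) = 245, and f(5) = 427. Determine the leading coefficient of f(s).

2

Write f(s) = as^3 + bs^2 + cs + d. Substituting each data point gives a linear system:
  d = -3
  8a + 4b + 2c + d = 49
  64a + 16b + 4c + d = 245
  125a + 25b + 5c + d = 427
Solving the system yields a = 2, b = 6, c = 6, d = -3.
So f(s) = 2s^3 + 6s^2 + 6s - 3.
The leading coefficient is 2.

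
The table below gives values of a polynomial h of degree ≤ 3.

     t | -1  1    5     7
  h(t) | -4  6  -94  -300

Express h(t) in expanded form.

h(t) = -t^3 + 6t + 1

Write h(t) = at^3 + bt^2 + ct + d. Substituting each data point gives a linear system:
  -a + b - c + d = -4
  a + b + c + d = 6
  125a + 25b + 5c + d = -94
  343a + 49b + 7c + d = -300
Solving the system yields a = -1, b = 0, c = 6, d = 1.
So h(t) = -t^3 + 6t + 1.
Check: h(5) = -94. ✓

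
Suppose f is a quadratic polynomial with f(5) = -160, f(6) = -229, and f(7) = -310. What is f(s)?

Write f(s) = as^2 + bs + c. Substituting each data point gives a linear system:
  25a + 5b + c = -160
  36a + 6b + c = -229
  49a + 7b + c = -310
Solving the system yields a = -6, b = -3, c = 5.
So f(s) = -6s^2 - 3s + 5.
Check: f(5) = -160. ✓

f(s) = -6s^2 - 3s + 5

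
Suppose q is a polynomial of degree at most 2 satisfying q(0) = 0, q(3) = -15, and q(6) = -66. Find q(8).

-120

Forward differences of the values at s = 0, 3, 6:
  q  : 0  -15  -66
  Δ  : -15  -51
  Δ^2: -36
The second differences are constant, confirming degree 2.
Interpolating (Newton forward form) and evaluating at s = 8 gives q(8) = -120.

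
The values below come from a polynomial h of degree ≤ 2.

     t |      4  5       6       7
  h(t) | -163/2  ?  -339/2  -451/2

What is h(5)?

The 3 known points determine the degree-2 polynomial uniquely.
Write h(t) = at^2 + bt + c. Substituting each data point gives a linear system:
  16a + 4b + c = -163/2
  36a + 6b + c = -339/2
  49a + 7b + c = -451/2
Solving the system yields a = -4, b = -4, c = -3/2.
So h(t) = -4t^2 - 4t - 3/2.
Then h(5) = -243/2.

-243/2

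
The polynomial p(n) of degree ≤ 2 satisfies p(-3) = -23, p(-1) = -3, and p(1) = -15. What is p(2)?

-33

Write p(n) = an^2 + bn + c. Substituting each data point gives a linear system:
  9a - 3b + c = -23
  a - b + c = -3
  a + b + c = -15
Solving the system yields a = -4, b = -6, c = -5.
So p(n) = -4n^2 - 6n - 5.
Then p(2) = -33.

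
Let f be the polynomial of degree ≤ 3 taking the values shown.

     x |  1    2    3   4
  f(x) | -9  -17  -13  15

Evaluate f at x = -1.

-5

Forward differences of the values at x = 1, 2, 3, 4:
  f  : -9  -17  -13  15
  Δ  : -8  4  28
  Δ^2: 12  24
  Δ^3: 12
The third differences are constant, confirming degree 3.
Interpolating (Newton forward form) and evaluating at x = -1 gives f(-1) = -5.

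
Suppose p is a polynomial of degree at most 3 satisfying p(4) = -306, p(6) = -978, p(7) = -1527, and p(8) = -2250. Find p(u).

p(u) = -4u^3 - 3u^2 - 2u + 6

Write p(u) = au^3 + bu^2 + cu + d. Substituting each data point gives a linear system:
  64a + 16b + 4c + d = -306
  216a + 36b + 6c + d = -978
  343a + 49b + 7c + d = -1527
  512a + 64b + 8c + d = -2250
Solving the system yields a = -4, b = -3, c = -2, d = 6.
So p(u) = -4u^3 - 3u^2 - 2u + 6.
Check: p(7) = -1527. ✓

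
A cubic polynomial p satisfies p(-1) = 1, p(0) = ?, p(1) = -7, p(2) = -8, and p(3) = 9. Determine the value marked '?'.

0

On equispaced nodes a degree-3 polynomial has vanishing fourth forward difference, so
  p(-1) - 4·p(0) + 6·p(1) - 4·p(2) + p(3) = 0.
Substituting the known values and solving for p(0):
  -4·p(0) = 0
  p(0) = 0.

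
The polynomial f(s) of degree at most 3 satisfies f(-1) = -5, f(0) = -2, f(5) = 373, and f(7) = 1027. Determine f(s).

f(s) = 3s^3 - 2

Using the Lagrange interpolation formula with nodes -1, 0, 5, 7:
  L_0(s) = s(s - 5)(s - 7) / -48
  L_1(s) = (s + 1)(s - 5)(s - 7) / 35
  L_2(s) = (s + 1)s(s - 7) / -60
  L_3(s) = (s + 1)s(s - 5) / 112
Then f(s) = -5·L_0(s) - 2·L_1(s) + 373·L_2(s) + 1027·L_3(s).
Expanding and collecting terms gives f(s) = 3s^3 - 2.
Check: f(-1) = -5. ✓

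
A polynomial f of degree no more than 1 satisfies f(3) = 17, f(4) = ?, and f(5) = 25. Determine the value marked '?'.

21

The 2 known points determine the degree-1 polynomial uniquely.
Write f(x) = ax + b. Substituting each data point gives a linear system:
  3a + b = 17
  5a + b = 25
Solving the system yields a = 4, b = 5.
So f(x) = 4x + 5.
Then f(4) = 21.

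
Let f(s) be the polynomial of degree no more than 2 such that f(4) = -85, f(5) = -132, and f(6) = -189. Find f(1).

-4

Forward differences of the values at s = 4, 5, 6:
  f  : -85  -132  -189
  Δ  : -47  -57
  Δ^2: -10
The second differences are constant, confirming degree 2.
Interpolating (Newton forward form) and evaluating at s = 1 gives f(1) = -4.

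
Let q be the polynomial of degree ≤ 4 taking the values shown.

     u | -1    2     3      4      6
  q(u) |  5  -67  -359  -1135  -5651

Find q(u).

Write q(u) = au^4 + bu^3 + cu^2 + du + e. Substituting each data point gives a linear system:
  a - b + c - d + e = 5
  16a + 8b + 4c + 2d + e = -67
  81a + 27b + 9c + 3d + e = -359
  256a + 64b + 16c + 4d + e = -1135
  1296a + 216b + 36c + 6d + e = -5651
Solving the system yields a = -4, b = -3, c = 5, d = 0, e = 1.
So q(u) = -4u⁴ - 3u³ + 5u² + 1.
Check: q(2) = -67. ✓

q(u) = -4u^4 - 3u^3 + 5u^2 + 1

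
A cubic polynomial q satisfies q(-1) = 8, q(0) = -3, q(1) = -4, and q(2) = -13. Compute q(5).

-268

Forward differences of the values at t = -1, 0, 1, 2:
  q  : 8  -3  -4  -13
  Δ  : -11  -1  -9
  Δ^2: 10  -8
  Δ^3: -18
The third differences are constant, confirming degree 3.
Interpolating (Newton forward form) and evaluating at t = 5 gives q(5) = -268.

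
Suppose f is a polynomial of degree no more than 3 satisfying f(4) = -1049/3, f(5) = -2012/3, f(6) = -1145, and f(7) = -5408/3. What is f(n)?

Write f(n) = an^3 + bn^2 + cn + d. Substituting each data point gives a linear system:
  64a + 16b + 4c + d = -1049/3
  125a + 25b + 5c + d = -2012/3
  216a + 36b + 6c + d = -1145
  343a + 49b + 7c + d = -5408/3
Solving the system yields a = -5, b = -5/3, c = -1, d = 1.
So f(n) = -5n^3 - (5/3)n^2 - n + 1.
Check: f(4) = -1049/3. ✓

f(n) = -5n^3 - (5/3)n^2 - n + 1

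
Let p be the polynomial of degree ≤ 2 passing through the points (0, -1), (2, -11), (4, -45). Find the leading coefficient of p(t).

-3

Write p(t) = at^2 + bt + c. Substituting each data point gives a linear system:
  c = -1
  4a + 2b + c = -11
  16a + 4b + c = -45
Solving the system yields a = -3, b = 1, c = -1.
So p(t) = -3t^2 + t - 1.
The leading coefficient is -3.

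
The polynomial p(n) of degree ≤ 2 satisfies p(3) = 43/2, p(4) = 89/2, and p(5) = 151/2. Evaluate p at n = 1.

-1/2

Write p(n) = an^2 + bn + c. Substituting each data point gives a linear system:
  9a + 3b + c = 43/2
  16a + 4b + c = 89/2
  25a + 5b + c = 151/2
Solving the system yields a = 4, b = -5, c = 1/2.
So p(n) = 4n² - 5n + 1/2.
Then p(1) = -1/2.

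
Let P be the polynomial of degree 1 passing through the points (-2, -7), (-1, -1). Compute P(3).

23

Write P(x) = ax + b. Substituting each data point gives a linear system:
  -2a + b = -7
  -a + b = -1
Solving the system yields a = 6, b = 5.
So P(x) = 6x + 5.
Then P(3) = 23.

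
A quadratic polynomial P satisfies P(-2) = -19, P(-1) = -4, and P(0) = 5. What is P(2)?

5

Write P(x) = ax^2 + bx + c. Substituting each data point gives a linear system:
  4a - 2b + c = -19
  a - b + c = -4
  c = 5
Solving the system yields a = -3, b = 6, c = 5.
So P(x) = -3x^2 + 6x + 5.
Then P(2) = 5.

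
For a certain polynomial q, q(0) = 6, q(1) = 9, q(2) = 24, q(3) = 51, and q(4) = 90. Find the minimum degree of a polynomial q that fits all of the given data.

2

Forward differences of the values at s = 0, 1, 2, 3, 4:
  q  : 6  9  24  51  90
  Δ  : 3  15  27  39
  Δ^2: 12  12  12
  Δ^3: 0  0
  Δ^4: 0
The second differences are constant (12) and nonzero, while all higher differences vanish, so the minimal degree is 2.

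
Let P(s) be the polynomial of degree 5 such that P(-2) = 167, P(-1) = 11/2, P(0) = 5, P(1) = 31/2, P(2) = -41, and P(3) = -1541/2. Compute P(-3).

2623/2

Forward differences of the values at s = -2, -1, 0, 1, 2, 3:
  P  : 167  11/2  5  31/2  -41  -1541/2
  Δ  : -323/2  -1/2  21/2  -113/2  -1459/2
  Δ^2: 161  11  -67  -673
  Δ^3: -150  -78  -606
  Δ^4: 72  -528
  Δ^5: -600
The fifth differences are constant, confirming degree 5.
Interpolating (Newton forward form) and evaluating at s = -3 gives P(-3) = 2623/2.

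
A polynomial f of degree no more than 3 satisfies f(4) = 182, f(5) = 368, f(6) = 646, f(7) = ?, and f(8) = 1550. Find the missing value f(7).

The 4 known points determine the degree-3 polynomial uniquely.
Write f(n) = an^3 + bn^2 + cn + d. Substituting each data point gives a linear system:
  64a + 16b + 4c + d = 182
  125a + 25b + 5c + d = 368
  216a + 36b + 6c + d = 646
  512a + 64b + 8c + d = 1550
Solving the system yields a = 3, b = 1, c = -6, d = -2.
So f(n) = 3n³ + n² - 6n - 2.
Then f(7) = 1034.

1034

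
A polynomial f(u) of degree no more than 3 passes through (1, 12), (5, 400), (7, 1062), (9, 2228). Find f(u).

f(u) = 3u^3 + 4u + 5

Write f(u) = au^3 + bu^2 + cu + d. Substituting each data point gives a linear system:
  a + b + c + d = 12
  125a + 25b + 5c + d = 400
  343a + 49b + 7c + d = 1062
  729a + 81b + 9c + d = 2228
Solving the system yields a = 3, b = 0, c = 4, d = 5.
So f(u) = 3u³ + 4u + 5.
Check: f(5) = 400. ✓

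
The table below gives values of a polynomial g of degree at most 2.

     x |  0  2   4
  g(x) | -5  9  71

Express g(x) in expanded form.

g(x) = 6x^2 - 5x - 5

Write g(x) = ax^2 + bx + c. Substituting each data point gives a linear system:
  c = -5
  4a + 2b + c = 9
  16a + 4b + c = 71
Solving the system yields a = 6, b = -5, c = -5.
So g(x) = 6x^2 - 5x - 5.
Check: g(2) = 9. ✓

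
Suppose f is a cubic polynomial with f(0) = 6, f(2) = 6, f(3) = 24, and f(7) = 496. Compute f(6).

294

Write f(s) = as^3 + bs^2 + cs + d. Substituting each data point gives a linear system:
  d = 6
  8a + 4b + 2c + d = 6
  27a + 9b + 3c + d = 24
  343a + 49b + 7c + d = 496
Solving the system yields a = 2, b = -4, c = 0, d = 6.
So f(s) = 2s^3 - 4s^2 + 6.
Then f(6) = 294.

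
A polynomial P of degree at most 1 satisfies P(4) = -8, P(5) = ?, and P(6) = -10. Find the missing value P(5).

-9

The 2 known points determine the degree-1 polynomial uniquely.
Write P(u) = au + b. Substituting each data point gives a linear system:
  4a + b = -8
  6a + b = -10
Solving the system yields a = -1, b = -4.
So P(u) = -u - 4.
Then P(5) = -9.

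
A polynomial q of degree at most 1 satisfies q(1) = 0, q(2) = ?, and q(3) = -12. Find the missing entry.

-6

On equispaced nodes a degree-1 polynomial has vanishing second forward difference, so
  q(1) - 2·q(2) + q(3) = 0.
Substituting the known values and solving for q(2):
  -2·q(2) = 12
  q(2) = -6.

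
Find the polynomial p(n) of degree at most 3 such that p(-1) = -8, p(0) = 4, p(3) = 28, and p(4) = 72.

Write p(n) = an^3 + bn^2 + cn + d. Substituting each data point gives a linear system:
  -a + b - c + d = -8
  d = 4
  27a + 9b + 3c + d = 28
  64a + 16b + 4c + d = 72
Solving the system yields a = 2, b = -5, c = 5, d = 4.
So p(n) = 2n³ - 5n² + 5n + 4.
Check: p(4) = 72. ✓

p(n) = 2n^3 - 5n^2 + 5n + 4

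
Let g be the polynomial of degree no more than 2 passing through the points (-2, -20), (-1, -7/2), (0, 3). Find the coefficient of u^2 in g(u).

Write g(u) = au^2 + bu + c. Substituting each data point gives a linear system:
  4a - 2b + c = -20
  a - b + c = -7/2
  c = 3
Solving the system yields a = -5, b = 3/2, c = 3.
So g(u) = -5u^2 + (3/2)u + 3.
The leading coefficient is -5.

-5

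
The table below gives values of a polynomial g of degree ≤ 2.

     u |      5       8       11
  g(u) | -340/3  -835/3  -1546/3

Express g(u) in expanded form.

g(u) = -4u^2 - 3u + 5/3

Write g(u) = au^2 + bu + c. Substituting each data point gives a linear system:
  25a + 5b + c = -340/3
  64a + 8b + c = -835/3
  121a + 11b + c = -1546/3
Solving the system yields a = -4, b = -3, c = 5/3.
So g(u) = -4u² - 3u + 5/3.
Check: g(5) = -340/3. ✓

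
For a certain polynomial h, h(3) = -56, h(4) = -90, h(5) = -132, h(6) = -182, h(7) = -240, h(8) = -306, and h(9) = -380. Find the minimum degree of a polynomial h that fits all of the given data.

2

Forward differences of the values at t = 3, 4, 5, 6, 7, 8, 9:
  h  : -56  -90  -132  -182  -240  -306  -380
  Δ  : -34  -42  -50  -58  -66  -74
  Δ^2: -8  -8  -8  -8  -8
  Δ^3: 0  0  0  0
  Δ^4: 0  0  0
  Δ^5: 0  0
  Δ^6: 0
The second differences are constant (-8) and nonzero, while all higher differences vanish, so the minimal degree is 2.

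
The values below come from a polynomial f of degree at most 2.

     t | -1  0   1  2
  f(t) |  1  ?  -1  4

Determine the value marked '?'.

On equispaced nodes a degree-2 polynomial has vanishing third forward difference, so
  - f(-1) + 3·f(0) - 3·f(1) + f(2) = 0.
Substituting the known values and solving for f(0):
  3·f(0) = -6
  f(0) = -2.

-2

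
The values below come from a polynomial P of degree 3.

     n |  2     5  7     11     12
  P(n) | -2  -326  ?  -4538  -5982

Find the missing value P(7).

The 4 known points determine the degree-3 polynomial uniquely.
Write P(n) = an^3 + bn^2 + cn + d. Substituting each data point gives a linear system:
  8a + 4b + 2c + d = -2
  125a + 25b + 5c + d = -326
  1331a + 121b + 11c + d = -4538
  1728a + 144b + 12c + d = -5982
Solving the system yields a = -4, b = 6, c = 6, d = -6.
So P(n) = -4n³ + 6n² + 6n - 6.
Then P(7) = -1042.

-1042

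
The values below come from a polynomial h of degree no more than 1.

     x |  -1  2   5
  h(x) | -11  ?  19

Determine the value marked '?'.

4

On equispaced nodes a degree-1 polynomial has vanishing second forward difference, so
  h(-1) - 2·h(2) + h(5) = 0.
Substituting the known values and solving for h(2):
  -2·h(2) = -8
  h(2) = 4.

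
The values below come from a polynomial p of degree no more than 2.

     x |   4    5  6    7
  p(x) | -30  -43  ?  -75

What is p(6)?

On equispaced nodes a degree-2 polynomial has vanishing third forward difference, so
  - p(4) + 3·p(5) - 3·p(6) + p(7) = 0.
Substituting the known values and solving for p(6):
  -3·p(6) = 174
  p(6) = -58.

-58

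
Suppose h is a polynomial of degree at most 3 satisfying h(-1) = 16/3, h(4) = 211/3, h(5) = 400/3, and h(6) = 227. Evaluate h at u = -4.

Write h(u) = au^3 + bu^2 + cu + d. Substituting each data point gives a linear system:
  -a + b - c + d = 16/3
  64a + 16b + 4c + d = 211/3
  125a + 25b + 5c + d = 400/3
  216a + 36b + 6c + d = 227
Solving the system yields a = 1, b = 1/3, c = -1, d = 5.
So h(u) = u^3 + (1/3)u^2 - u + 5.
Then h(-4) = -149/3.

-149/3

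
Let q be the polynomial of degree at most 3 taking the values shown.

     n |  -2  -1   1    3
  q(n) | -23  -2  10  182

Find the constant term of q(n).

-1

Write q(n) = an^3 + bn^2 + cn + d. Substituting each data point gives a linear system:
  -8a + 4b - 2c + d = -23
  -a + b - c + d = -2
  a + b + c + d = 10
  27a + 9b + 3c + d = 182
Solving the system yields a = 5, b = 5, c = 1, d = -1.
So q(n) = 5n^3 + 5n^2 + n - 1.
The constant term is -1.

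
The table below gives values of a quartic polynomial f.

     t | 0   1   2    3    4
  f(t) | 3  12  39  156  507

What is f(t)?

Write f(t) = at^4 + bt^3 + ct^2 + dt + e. Substituting each data point gives a linear system:
  e = 3
  a + b + c + d + e = 12
  16a + 8b + 4c + 2d + e = 39
  81a + 27b + 9c + 3d + e = 156
  256a + 64b + 16c + 4d + e = 507
Solving the system yields a = 3, b = -6, c = 6, d = 6, e = 3.
So f(t) = 3t⁴ - 6t³ + 6t² + 6t + 3.
Check: f(0) = 3. ✓

f(t) = 3t^4 - 6t^3 + 6t^2 + 6t + 3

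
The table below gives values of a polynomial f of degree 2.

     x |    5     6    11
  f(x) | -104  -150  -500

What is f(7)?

-204

Using the Lagrange interpolation formula with nodes 5, 6, 11:
  L_0(x) = (x - 6)(x - 11) / 6
  L_1(x) = (x - 5)(x - 11) / -5
  L_2(x) = (x - 5)(x - 6) / 30
Then f(x) = -104·L_0(x) - 150·L_1(x) - 500·L_2(x).
Expanding and collecting terms gives f(x) = -4x² - 2x + 6.
Evaluating at x = 7: f(7) = -204.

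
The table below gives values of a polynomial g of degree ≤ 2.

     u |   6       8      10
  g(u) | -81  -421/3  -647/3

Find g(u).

Write g(u) = au^2 + bu + c. Substituting each data point gives a linear system:
  36a + 6b + c = -81
  64a + 8b + c = -421/3
  100a + 10b + c = -647/3
Solving the system yields a = -2, b = -5/3, c = 1.
So g(u) = -2u^2 - (5/3)u + 1.
Check: g(10) = -647/3. ✓

g(u) = -2u^2 - (5/3)u + 1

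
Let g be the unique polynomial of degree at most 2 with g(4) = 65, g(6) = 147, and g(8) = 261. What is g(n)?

Write g(n) = an^2 + bn + c. Substituting each data point gives a linear system:
  16a + 4b + c = 65
  36a + 6b + c = 147
  64a + 8b + c = 261
Solving the system yields a = 4, b = 1, c = -3.
So g(n) = 4n² + n - 3.
Check: g(4) = 65. ✓

g(n) = 4n^2 + n - 3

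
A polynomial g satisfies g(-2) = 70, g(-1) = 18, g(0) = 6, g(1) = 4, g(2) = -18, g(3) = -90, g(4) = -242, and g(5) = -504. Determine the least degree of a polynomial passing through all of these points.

Forward differences of the values at x = -2, -1, 0, 1, 2, 3, 4, 5:
  g  : 70  18  6  4  -18  -90  -242  -504
  Δ  : -52  -12  -2  -22  -72  -152  -262
  Δ^2: 40  10  -20  -50  -80  -110
  Δ^3: -30  -30  -30  -30  -30
  Δ^4: 0  0  0  0
  Δ^5: 0  0  0
  Δ^6: 0  0
  Δ^7: 0
The third differences are constant (-30) and nonzero, while all higher differences vanish, so the minimal degree is 3.

3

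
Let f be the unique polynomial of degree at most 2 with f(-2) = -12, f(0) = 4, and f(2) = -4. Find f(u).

f(u) = -3u^2 + 2u + 4

Using the Lagrange interpolation formula with nodes -2, 0, 2:
  L_0(u) = u(u - 2) / 8
  L_1(u) = (u + 2)(u - 2) / -4
  L_2(u) = (u + 2)u / 8
Then f(u) = -12·L_0(u) + 4·L_1(u) - 4·L_2(u).
Expanding and collecting terms gives f(u) = -3u^2 + 2u + 4.
Check: f(2) = -4. ✓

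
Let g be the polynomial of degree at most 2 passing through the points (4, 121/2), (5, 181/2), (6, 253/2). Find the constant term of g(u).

Write g(u) = au^2 + bu + c. Substituting each data point gives a linear system:
  16a + 4b + c = 121/2
  25a + 5b + c = 181/2
  36a + 6b + c = 253/2
Solving the system yields a = 3, b = 3, c = 1/2.
So g(u) = 3u^2 + 3u + 1/2.
The constant term is 1/2.

1/2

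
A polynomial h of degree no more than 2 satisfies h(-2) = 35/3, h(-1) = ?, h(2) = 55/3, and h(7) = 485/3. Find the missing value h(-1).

13/3

The 3 known points determine the degree-2 polynomial uniquely.
Write h(s) = as^2 + bs + c. Substituting each data point gives a linear system:
  4a - 2b + c = 35/3
  4a + 2b + c = 55/3
  49a + 7b + c = 485/3
Solving the system yields a = 3, b = 5/3, c = 3.
So h(s) = 3s^2 + (5/3)s + 3.
Then h(-1) = 13/3.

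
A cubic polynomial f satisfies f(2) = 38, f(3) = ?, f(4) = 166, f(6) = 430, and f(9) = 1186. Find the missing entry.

88

The 4 known points determine the degree-3 polynomial uniquely.
Write f(x) = ax^3 + bx^2 + cx + d. Substituting each data point gives a linear system:
  8a + 4b + 2c + d = 38
  64a + 16b + 4c + d = 166
  216a + 36b + 6c + d = 430
  729a + 81b + 9c + d = 1186
Solving the system yields a = 1, b = 5, c = 6, d = -2.
So f(x) = x³ + 5x² + 6x - 2.
Then f(3) = 88.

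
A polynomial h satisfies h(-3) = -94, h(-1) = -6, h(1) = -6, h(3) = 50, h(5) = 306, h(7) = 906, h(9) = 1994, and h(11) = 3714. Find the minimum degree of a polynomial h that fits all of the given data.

Forward differences of the values at n = -3, -1, 1, 3, 5, 7, 9, 11:
  h  : -94  -6  -6  50  306  906  1994  3714
  Δ  : 88  0  56  256  600  1088  1720
  Δ^2: -88  56  200  344  488  632
  Δ^3: 144  144  144  144  144
  Δ^4: 0  0  0  0
  Δ^5: 0  0  0
  Δ^6: 0  0
  Δ^7: 0
The third differences are constant (144) and nonzero, while all higher differences vanish, so the minimal degree is 3.

3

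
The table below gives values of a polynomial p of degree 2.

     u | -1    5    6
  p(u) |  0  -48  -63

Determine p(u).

p(u) = -u^2 - 4u - 3

Write p(u) = au^2 + bu + c. Substituting each data point gives a linear system:
  a - b + c = 0
  25a + 5b + c = -48
  36a + 6b + c = -63
Solving the system yields a = -1, b = -4, c = -3.
So p(u) = -u² - 4u - 3.
Check: p(-1) = 0. ✓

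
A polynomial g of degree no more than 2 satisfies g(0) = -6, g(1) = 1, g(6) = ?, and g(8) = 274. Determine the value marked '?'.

The 3 known points determine the degree-2 polynomial uniquely.
Write g(s) = as^2 + bs + c. Substituting each data point gives a linear system:
  c = -6
  a + b + c = 1
  64a + 8b + c = 274
Solving the system yields a = 4, b = 3, c = -6.
So g(s) = 4s^2 + 3s - 6.
Then g(6) = 156.

156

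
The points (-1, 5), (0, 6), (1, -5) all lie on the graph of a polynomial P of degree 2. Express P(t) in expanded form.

P(t) = -6t^2 - 5t + 6

Write P(t) = at^2 + bt + c. Substituting each data point gives a linear system:
  a - b + c = 5
  c = 6
  a + b + c = -5
Solving the system yields a = -6, b = -5, c = 6.
So P(t) = -6t² - 5t + 6.
Check: P(0) = 6. ✓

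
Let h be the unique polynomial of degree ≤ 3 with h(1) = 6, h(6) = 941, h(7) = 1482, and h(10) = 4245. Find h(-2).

-3

Using the Lagrange interpolation formula with nodes 1, 6, 7, 10:
  L_0(n) = (n - 6)(n - 7)(n - 10) / -270
  L_1(n) = (n - 1)(n - 7)(n - 10) / 20
  L_2(n) = (n - 1)(n - 6)(n - 10) / -18
  L_3(n) = (n - 1)(n - 6)(n - 7) / 108
Then h(n) = 6·L_0(n) + 941·L_1(n) + 1482·L_2(n) + 4245·L_3(n).
Expanding and collecting terms gives h(n) = 4n³ + 3n² - 6n + 5.
Evaluating at n = -2: h(-2) = -3.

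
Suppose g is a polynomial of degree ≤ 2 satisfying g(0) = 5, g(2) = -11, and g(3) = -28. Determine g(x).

Using the Lagrange interpolation formula with nodes 0, 2, 3:
  L_0(x) = (x - 2)(x - 3) / 6
  L_1(x) = x(x - 3) / -2
  L_2(x) = x(x - 2) / 3
Then g(x) = 5·L_0(x) - 11·L_1(x) - 28·L_2(x).
Expanding and collecting terms gives g(x) = -3x² - 2x + 5.
Check: g(3) = -28. ✓

g(x) = -3x^2 - 2x + 5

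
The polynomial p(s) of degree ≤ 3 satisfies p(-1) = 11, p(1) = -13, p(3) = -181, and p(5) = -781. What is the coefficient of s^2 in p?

0

Write p(s) = as^3 + bs^2 + cs + d. Substituting each data point gives a linear system:
  -a + b - c + d = 11
  a + b + c + d = -13
  27a + 9b + 3c + d = -181
  125a + 25b + 5c + d = -781
Solving the system yields a = -6, b = 0, c = -6, d = -1.
So p(s) = -6s^3 - 6s - 1.
The coefficient of s^2 is 0.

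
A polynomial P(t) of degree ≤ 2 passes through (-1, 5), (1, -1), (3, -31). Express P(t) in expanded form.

P(t) = -3t^2 - 3t + 5

Using the Lagrange interpolation formula with nodes -1, 1, 3:
  L_0(t) = (t - 1)(t - 3) / 8
  L_1(t) = (t + 1)(t - 3) / -4
  L_2(t) = (t + 1)(t - 1) / 8
Then P(t) = 5·L_0(t) - 1·L_1(t) - 31·L_2(t).
Expanding and collecting terms gives P(t) = -3t^2 - 3t + 5.
Check: P(3) = -31. ✓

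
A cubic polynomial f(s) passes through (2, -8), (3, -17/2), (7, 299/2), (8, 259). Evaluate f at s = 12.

Write f(s) = as^3 + bs^2 + cs + d. Substituting each data point gives a linear system:
  8a + 4b + 2c + d = -8
  27a + 9b + 3c + d = -17/2
  343a + 49b + 7c + d = 299/2
  512a + 64b + 8c + d = 259
Solving the system yields a = 1, b = -4, c = 1/2, d = -1.
So f(s) = s³ - 4s² + (1/2)s - 1.
Then f(12) = 1157.

1157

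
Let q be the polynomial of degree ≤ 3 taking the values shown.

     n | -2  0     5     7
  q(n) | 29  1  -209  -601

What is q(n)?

Using the Lagrange interpolation formula with nodes -2, 0, 5, 7:
  L_0(n) = n(n - 5)(n - 7) / -126
  L_1(n) = (n + 2)(n - 5)(n - 7) / 70
  L_2(n) = (n + 2)n(n - 7) / -70
  L_3(n) = (n + 2)n(n - 5) / 126
Then q(n) = 29·L_0(n) + 1·L_1(n) - 209·L_2(n) - 601·L_3(n).
Expanding and collecting terms gives q(n) = -2n^3 + 2n^2 - 2n + 1.
Check: q(-2) = 29. ✓

q(n) = -2n^3 + 2n^2 - 2n + 1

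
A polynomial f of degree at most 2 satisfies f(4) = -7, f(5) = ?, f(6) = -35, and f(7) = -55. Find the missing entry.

The 3 known points determine the degree-2 polynomial uniquely.
Write f(x) = ax^2 + bx + c. Substituting each data point gives a linear system:
  16a + 4b + c = -7
  36a + 6b + c = -35
  49a + 7b + c = -55
Solving the system yields a = -2, b = 6, c = 1.
So f(x) = -2x² + 6x + 1.
Then f(5) = -19.

-19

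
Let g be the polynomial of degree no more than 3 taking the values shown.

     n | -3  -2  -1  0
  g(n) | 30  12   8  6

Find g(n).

g(n) = -2n^3 - 5n^2 - 5n + 6

Using the Lagrange interpolation formula with nodes -3, -2, -1, 0:
  L_0(n) = (n + 2)(n + 1)n / -6
  L_1(n) = (n + 3)(n + 1)n / 2
  L_2(n) = (n + 3)(n + 2)n / -2
  L_3(n) = (n + 3)(n + 2)(n + 1) / 6
Then g(n) = 30·L_0(n) + 12·L_1(n) + 8·L_2(n) + 6·L_3(n).
Expanding and collecting terms gives g(n) = -2n^3 - 5n^2 - 5n + 6.
Check: g(-1) = 8. ✓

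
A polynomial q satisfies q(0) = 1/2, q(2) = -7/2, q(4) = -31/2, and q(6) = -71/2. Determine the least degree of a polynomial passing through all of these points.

Forward differences of the values at s = 0, 2, 4, 6:
  q  : 1/2  -7/2  -31/2  -71/2
  Δ  : -4  -12  -20
  Δ^2: -8  -8
  Δ^3: 0
The second differences are constant (-8) and nonzero, while all higher differences vanish, so the minimal degree is 2.

2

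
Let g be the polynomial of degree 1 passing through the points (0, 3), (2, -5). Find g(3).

Using the Lagrange interpolation formula with nodes 0, 2:
  L_0(x) = (x - 2) / -2
  L_1(x) = x / 2
Then g(x) = 3·L_0(x) - 5·L_1(x).
Expanding and collecting terms gives g(x) = -4x + 3.
Evaluating at x = 3: g(3) = -9.

-9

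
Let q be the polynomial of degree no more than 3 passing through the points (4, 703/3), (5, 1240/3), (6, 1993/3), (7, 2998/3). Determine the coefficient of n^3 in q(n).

Write q(n) = an^3 + bn^2 + cn + d. Substituting each data point gives a linear system:
  64a + 16b + 4c + d = 703/3
  125a + 25b + 5c + d = 1240/3
  216a + 36b + 6c + d = 1993/3
  343a + 49b + 7c + d = 2998/3
Solving the system yields a = 2, b = 6, c = 3, d = -5/3.
So q(n) = 2n^3 + 6n^2 + 3n - 5/3.
The leading coefficient is 2.

2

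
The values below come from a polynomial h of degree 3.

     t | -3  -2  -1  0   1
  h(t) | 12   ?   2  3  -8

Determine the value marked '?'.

1

The 4 known points determine the degree-3 polynomial uniquely.
Write h(t) = at^3 + bt^2 + ct + d. Substituting each data point gives a linear system:
  -27a + 9b - 3c + d = 12
  -a + b - c + d = 2
  d = 3
  a + b + c + d = -8
Solving the system yields a = -2, b = -6, c = -3, d = 3.
So h(t) = -2t³ - 6t² - 3t + 3.
Then h(-2) = 1.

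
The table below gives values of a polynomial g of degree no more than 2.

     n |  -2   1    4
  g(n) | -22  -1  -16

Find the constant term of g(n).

-4

Write g(n) = an^2 + bn + c. Substituting each data point gives a linear system:
  4a - 2b + c = -22
  a + b + c = -1
  16a + 4b + c = -16
Solving the system yields a = -2, b = 5, c = -4.
So g(n) = -2n² + 5n - 4.
The constant term is -4.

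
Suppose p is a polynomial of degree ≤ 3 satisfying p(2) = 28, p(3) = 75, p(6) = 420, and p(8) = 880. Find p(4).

Using the Lagrange interpolation formula with nodes 2, 3, 6, 8:
  L_0(x) = (x - 3)(x - 6)(x - 8) / -24
  L_1(x) = (x - 2)(x - 6)(x - 8) / 15
  L_2(x) = (x - 2)(x - 3)(x - 8) / -24
  L_3(x) = (x - 2)(x - 3)(x - 6) / 60
Then p(x) = 28·L_0(x) + 75·L_1(x) + 420·L_2(x) + 880·L_3(x).
Expanding and collecting terms gives p(x) = x^3 + 6x^2 - 2x.
Evaluating at x = 4: p(4) = 152.

152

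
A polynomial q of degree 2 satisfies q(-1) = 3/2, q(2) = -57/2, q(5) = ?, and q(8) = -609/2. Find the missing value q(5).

The 3 known points determine the degree-2 polynomial uniquely.
Write q(t) = at^2 + bt + c. Substituting each data point gives a linear system:
  a - b + c = 3/2
  4a + 2b + c = -57/2
  64a + 8b + c = -609/2
Solving the system yields a = -4, b = -6, c = -1/2.
So q(t) = -4t^2 - 6t - 1/2.
Then q(5) = -261/2.

-261/2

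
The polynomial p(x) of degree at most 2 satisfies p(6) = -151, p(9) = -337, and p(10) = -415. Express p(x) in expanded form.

p(x) = -4x^2 - 2x + 5

Using the Lagrange interpolation formula with nodes 6, 9, 10:
  L_0(x) = (x - 9)(x - 10) / 12
  L_1(x) = (x - 6)(x - 10) / -3
  L_2(x) = (x - 6)(x - 9) / 4
Then p(x) = -151·L_0(x) - 337·L_1(x) - 415·L_2(x).
Expanding and collecting terms gives p(x) = -4x^2 - 2x + 5.
Check: p(10) = -415. ✓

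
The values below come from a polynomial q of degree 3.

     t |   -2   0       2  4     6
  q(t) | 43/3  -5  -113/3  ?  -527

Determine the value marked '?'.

-539/3

On equispaced nodes a degree-3 polynomial has vanishing fourth forward difference, so
  q(-2) - 4·q(0) + 6·q(2) - 4·q(4) + q(6) = 0.
Substituting the known values and solving for q(4):
  -4·q(4) = 2156/3
  q(4) = -539/3.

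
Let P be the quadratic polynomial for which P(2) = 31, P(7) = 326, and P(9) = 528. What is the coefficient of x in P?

5

Write P(x) = ax^2 + bx + c. Substituting each data point gives a linear system:
  4a + 2b + c = 31
  49a + 7b + c = 326
  81a + 9b + c = 528
Solving the system yields a = 6, b = 5, c = -3.
So P(x) = 6x^2 + 5x - 3.
The coefficient of x is 5.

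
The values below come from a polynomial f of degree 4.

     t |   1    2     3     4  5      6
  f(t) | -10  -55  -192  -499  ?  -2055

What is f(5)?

The 5 known points determine the degree-4 polynomial uniquely.
Write f(t) = at^4 + bt^3 + ct^2 + dt + e. Substituting each data point gives a linear system:
  a + b + c + d + e = -10
  16a + 8b + 4c + 2d + e = -55
  81a + 27b + 9c + 3d + e = -192
  256a + 64b + 16c + 4d + e = -499
  1296a + 216b + 36c + 6d + e = -2055
Solving the system yields a = -1, b = -3, c = -3, d = 0, e = -3.
So f(t) = -t⁴ - 3t³ - 3t² - 3.
Then f(5) = -1078.

-1078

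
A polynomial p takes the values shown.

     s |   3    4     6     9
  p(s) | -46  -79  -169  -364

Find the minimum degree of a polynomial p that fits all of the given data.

2

Divided differences on the nodes 3, 4, 6, 9:
  order 0: -46  -79  -169  -364
  order 1: -33  -45  -65
  order 2: -4  -4
  order 3: 0
The order-2 divided differences are all -4 (nonzero) and every higher order vanishes, so the data lies on a polynomial of degree exactly 2.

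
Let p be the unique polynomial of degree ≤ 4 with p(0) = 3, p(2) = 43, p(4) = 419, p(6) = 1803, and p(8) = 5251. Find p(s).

Using the Lagrange interpolation formula with nodes 0, 2, 4, 6, 8:
  L_0(s) = (s - 2)(s - 4)(s - 6)(s - 8) / 384
  L_1(s) = s(s - 4)(s - 6)(s - 8) / -96
  L_2(s) = s(s - 2)(s - 6)(s - 8) / 64
  L_3(s) = s(s - 2)(s - 4)(s - 8) / -96
  L_4(s) = s(s - 2)(s - 4)(s - 6) / 384
Then p(s) = 3·L_0(s) + 43·L_1(s) + 419·L_2(s) + 1803·L_3(s) + 5251·L_4(s).
Expanding and collecting terms gives p(s) = s^4 + 2s^3 + 2s^2 + 3.
Check: p(8) = 5251. ✓

p(s) = s^4 + 2s^3 + 2s^2 + 3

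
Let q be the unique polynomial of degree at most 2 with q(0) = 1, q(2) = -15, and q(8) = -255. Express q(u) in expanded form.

Write q(u) = au^2 + bu + c. Substituting each data point gives a linear system:
  c = 1
  4a + 2b + c = -15
  64a + 8b + c = -255
Solving the system yields a = -4, b = 0, c = 1.
So q(u) = -4u² + 1.
Check: q(0) = 1. ✓

q(u) = -4u^2 + 1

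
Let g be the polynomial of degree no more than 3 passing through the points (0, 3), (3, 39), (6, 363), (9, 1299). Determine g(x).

g(x) = 2x^3 - 2x^2 + 3

Write g(x) = ax^3 + bx^2 + cx + d. Substituting each data point gives a linear system:
  d = 3
  27a + 9b + 3c + d = 39
  216a + 36b + 6c + d = 363
  729a + 81b + 9c + d = 1299
Solving the system yields a = 2, b = -2, c = 0, d = 3.
So g(x) = 2x^3 - 2x^2 + 3.
Check: g(3) = 39. ✓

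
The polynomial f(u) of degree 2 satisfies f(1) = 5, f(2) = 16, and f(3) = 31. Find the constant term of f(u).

Write f(u) = au^2 + bu + c. Substituting each data point gives a linear system:
  a + b + c = 5
  4a + 2b + c = 16
  9a + 3b + c = 31
Solving the system yields a = 2, b = 5, c = -2.
So f(u) = 2u^2 + 5u - 2.
The constant term is -2.

-2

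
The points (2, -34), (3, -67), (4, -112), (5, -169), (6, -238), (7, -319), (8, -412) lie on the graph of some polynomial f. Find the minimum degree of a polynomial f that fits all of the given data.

2

Forward differences of the values at s = 2, 3, 4, 5, 6, 7, 8:
  f  : -34  -67  -112  -169  -238  -319  -412
  Δ  : -33  -45  -57  -69  -81  -93
  Δ^2: -12  -12  -12  -12  -12
  Δ^3: 0  0  0  0
  Δ^4: 0  0  0
  Δ^5: 0  0
  Δ^6: 0
The second differences are constant (-12) and nonzero, while all higher differences vanish, so the minimal degree is 2.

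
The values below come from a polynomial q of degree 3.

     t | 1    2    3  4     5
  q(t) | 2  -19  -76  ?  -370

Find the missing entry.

On equispaced nodes a degree-3 polynomial has vanishing fourth forward difference, so
  q(1) - 4·q(2) + 6·q(3) - 4·q(4) + q(5) = 0.
Substituting the known values and solving for q(4):
  -4·q(4) = 748
  q(4) = -187.

-187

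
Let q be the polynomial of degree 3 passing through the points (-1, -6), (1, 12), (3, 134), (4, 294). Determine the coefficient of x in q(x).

5

Write q(x) = ax^3 + bx^2 + cx + d. Substituting each data point gives a linear system:
  -a + b - c + d = -6
  a + b + c + d = 12
  27a + 9b + 3c + d = 134
  64a + 16b + 4c + d = 294
Solving the system yields a = 4, b = 1, c = 5, d = 2.
So q(x) = 4x³ + x² + 5x + 2.
The coefficient of x is 5.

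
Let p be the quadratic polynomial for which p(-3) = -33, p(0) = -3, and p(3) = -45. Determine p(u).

Using the Lagrange interpolation formula with nodes -3, 0, 3:
  L_0(u) = u(u - 3) / 18
  L_1(u) = (u + 3)(u - 3) / -9
  L_2(u) = (u + 3)u / 18
Then p(u) = -33·L_0(u) - 3·L_1(u) - 45·L_2(u).
Expanding and collecting terms gives p(u) = -4u² - 2u - 3.
Check: p(-3) = -33. ✓

p(u) = -4u^2 - 2u - 3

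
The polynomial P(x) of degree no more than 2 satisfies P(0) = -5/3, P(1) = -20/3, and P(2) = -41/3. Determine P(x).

Write P(x) = ax^2 + bx + c. Substituting each data point gives a linear system:
  c = -5/3
  a + b + c = -20/3
  4a + 2b + c = -41/3
Solving the system yields a = -1, b = -4, c = -5/3.
So P(x) = -x^2 - 4x - 5/3.
Check: P(1) = -20/3. ✓

P(x) = -x^2 - 4x - 5/3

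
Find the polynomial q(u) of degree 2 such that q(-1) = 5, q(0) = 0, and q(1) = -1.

Write q(u) = au^2 + bu + c. Substituting each data point gives a linear system:
  a - b + c = 5
  c = 0
  a + b + c = -1
Solving the system yields a = 2, b = -3, c = 0.
So q(u) = 2u² - 3u.
Check: q(-1) = 5. ✓

q(u) = 2u^2 - 3u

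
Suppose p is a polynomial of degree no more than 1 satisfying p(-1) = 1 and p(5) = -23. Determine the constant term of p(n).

-3

Write p(n) = an + b. Substituting each data point gives a linear system:
  -a + b = 1
  5a + b = -23
Solving the system yields a = -4, b = -3.
So p(n) = -4n - 3.
The constant term is -3.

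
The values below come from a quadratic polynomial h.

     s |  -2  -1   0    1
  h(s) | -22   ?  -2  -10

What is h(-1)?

-6

On equispaced nodes a degree-2 polynomial has vanishing third forward difference, so
  - h(-2) + 3·h(-1) - 3·h(0) + h(1) = 0.
Substituting the known values and solving for h(-1):
  3·h(-1) = -18
  h(-1) = -6.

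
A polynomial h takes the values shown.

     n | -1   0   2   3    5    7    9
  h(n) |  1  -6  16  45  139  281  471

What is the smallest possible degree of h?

Divided differences on the nodes -1, 0, 2, 3, 5, 7, 9:
  order 0: 1  -6  16  45  139  281  471
  order 1: -7  11  29  47  71  95
  order 2: 6  6  6  6  6
  order 3: 0  0  0  0
  order 4: 0  0  0
  order 5: 0  0
  order 6: 0
The order-2 divided differences are all 6 (nonzero) and every higher order vanishes, so the data lies on a polynomial of degree exactly 2.

2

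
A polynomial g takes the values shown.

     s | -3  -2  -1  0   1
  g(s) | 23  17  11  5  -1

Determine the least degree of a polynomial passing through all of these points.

1

Forward differences of the values at s = -3, -2, -1, 0, 1:
  g  : 23  17  11  5  -1
  Δ  : -6  -6  -6  -6
  Δ^2: 0  0  0
  Δ^3: 0  0
  Δ^4: 0
The first differences are constant (-6) and nonzero, while all higher differences vanish, so the minimal degree is 1.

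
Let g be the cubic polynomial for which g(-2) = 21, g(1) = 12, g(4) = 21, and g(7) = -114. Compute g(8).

-219

Using the Lagrange interpolation formula with nodes -2, 1, 4, 7:
  L_0(s) = (s - 1)(s - 4)(s - 7) / -162
  L_1(s) = (s + 2)(s - 4)(s - 7) / 54
  L_2(s) = (s + 2)(s - 1)(s - 7) / -54
  L_3(s) = (s + 2)(s - 1)(s - 4) / 162
Then g(s) = 21·L_0(s) + 12·L_1(s) + 21·L_2(s) - 114·L_3(s).
Expanding and collecting terms gives g(s) = -s^3 + 4s^2 + 4s + 5.
Evaluating at s = 8: g(8) = -219.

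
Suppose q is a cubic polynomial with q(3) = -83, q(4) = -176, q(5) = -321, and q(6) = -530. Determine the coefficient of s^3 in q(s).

-2

Write q(s) = as^3 + bs^2 + cs + d. Substituting each data point gives a linear system:
  27a + 9b + 3c + d = -83
  64a + 16b + 4c + d = -176
  125a + 25b + 5c + d = -321
  216a + 36b + 6c + d = -530
Solving the system yields a = -2, b = -2, c = -5, d = 4.
So q(s) = -2s^3 - 2s^2 - 5s + 4.
The leading coefficient is -2.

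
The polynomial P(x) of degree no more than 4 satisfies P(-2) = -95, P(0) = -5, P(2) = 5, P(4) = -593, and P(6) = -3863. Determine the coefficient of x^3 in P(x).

5

Write P(x) = ax^4 + bx^3 + cx^2 + dx + e. Substituting each data point gives a linear system:
  16a - 8b + 4c - 2d + e = -95
  e = -5
  16a + 8b + 4c + 2d + e = 5
  256a + 64b + 16c + 4d + e = -593
  1296a + 216b + 36c + 6d + e = -3863
Solving the system yields a = -4, b = 5, c = 6, d = 5, e = -5.
So P(x) = -4x^4 + 5x^3 + 6x^2 + 5x - 5.
The coefficient of x^3 is 5.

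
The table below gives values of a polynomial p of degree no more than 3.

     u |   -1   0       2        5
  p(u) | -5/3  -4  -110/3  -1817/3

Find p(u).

Using the Lagrange interpolation formula with nodes -1, 0, 2, 5:
  L_0(u) = u(u - 2)(u - 5) / -18
  L_1(u) = (u + 1)(u - 2)(u - 5) / 10
  L_2(u) = (u + 1)u(u - 5) / -18
  L_3(u) = (u + 1)u(u - 2) / 90
Then p(u) = -5/3·L_0(u) - 4·L_1(u) - 110/3·L_2(u) - 1817/3·L_3(u).
Expanding and collecting terms gives p(u) = -5u^3 + (1/3)u^2 + 3u - 4.
Check: p(5) = -1817/3. ✓

p(u) = -5u^3 + (1/3)u^2 + 3u - 4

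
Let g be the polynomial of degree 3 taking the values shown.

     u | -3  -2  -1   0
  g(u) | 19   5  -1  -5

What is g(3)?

Using the Lagrange interpolation formula with nodes -3, -2, -1, 0:
  L_0(u) = (u + 2)(u + 1)u / -6
  L_1(u) = (u + 3)(u + 1)u / 2
  L_2(u) = (u + 3)(u + 2)u / -2
  L_3(u) = (u + 3)(u + 2)(u + 1) / 6
Then g(u) = 19·L_0(u) + 5·L_1(u) - 1·L_2(u) - 5·L_3(u).
Expanding and collecting terms gives g(u) = -u³ - 2u² - 5u - 5.
Evaluating at u = 3: g(3) = -65.

-65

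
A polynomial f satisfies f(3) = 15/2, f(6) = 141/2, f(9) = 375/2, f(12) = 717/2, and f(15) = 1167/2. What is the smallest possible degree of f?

2

Forward differences of the values at s = 3, 6, 9, 12, 15:
  f  : 15/2  141/2  375/2  717/2  1167/2
  Δ  : 63  117  171  225
  Δ^2: 54  54  54
  Δ^3: 0  0
  Δ^4: 0
The second differences are constant (54) and nonzero, while all higher differences vanish, so the minimal degree is 2.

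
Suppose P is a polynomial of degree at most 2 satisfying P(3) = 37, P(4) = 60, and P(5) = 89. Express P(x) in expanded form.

Using the Lagrange interpolation formula with nodes 3, 4, 5:
  L_0(x) = (x - 4)(x - 5) / 2
  L_1(x) = (x - 3)(x - 5) / -1
  L_2(x) = (x - 3)(x - 4) / 2
Then P(x) = 37·L_0(x) + 60·L_1(x) + 89·L_2(x).
Expanding and collecting terms gives P(x) = 3x² + 2x + 4.
Check: P(3) = 37. ✓

P(x) = 3x^2 + 2x + 4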